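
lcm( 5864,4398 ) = 17592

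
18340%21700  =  18340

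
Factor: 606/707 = 2^1*3^1*7^( - 1) = 6/7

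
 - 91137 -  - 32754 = -58383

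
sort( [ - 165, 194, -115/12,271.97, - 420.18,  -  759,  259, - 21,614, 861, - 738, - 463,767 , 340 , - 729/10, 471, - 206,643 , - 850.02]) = [ - 850.02, - 759, - 738, - 463 ,  -  420.18, - 206, - 165, - 729/10, - 21, - 115/12, 194,259, 271.97,340, 471, 614,643,767, 861 ]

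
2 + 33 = 35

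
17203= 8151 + 9052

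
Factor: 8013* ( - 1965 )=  - 15745545 = - 3^2*5^1 *131^1*2671^1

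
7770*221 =1717170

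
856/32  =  107/4 = 26.75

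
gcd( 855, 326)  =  1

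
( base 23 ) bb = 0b100001000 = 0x108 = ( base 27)9L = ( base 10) 264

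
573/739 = 573/739 = 0.78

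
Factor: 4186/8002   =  7^1*13^1*23^1*4001^( - 1)= 2093/4001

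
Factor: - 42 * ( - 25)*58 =2^2 * 3^1 * 5^2*7^1 * 29^1 = 60900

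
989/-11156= - 1 + 10167/11156  =  - 0.09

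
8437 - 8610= - 173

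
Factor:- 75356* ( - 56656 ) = 4269369536 = 2^6 * 3541^1*18839^1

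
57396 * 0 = 0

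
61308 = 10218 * 6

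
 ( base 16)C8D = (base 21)760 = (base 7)12240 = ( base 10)3213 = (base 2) 110010001101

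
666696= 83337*8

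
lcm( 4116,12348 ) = 12348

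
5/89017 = 5/89017  =  0.00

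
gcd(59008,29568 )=128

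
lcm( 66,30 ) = 330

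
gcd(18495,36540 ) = 45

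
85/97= 85/97 = 0.88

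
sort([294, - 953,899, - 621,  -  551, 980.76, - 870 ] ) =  [ - 953,  -  870,-621 ,-551 , 294,899, 980.76 ]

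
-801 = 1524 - 2325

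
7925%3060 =1805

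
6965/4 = 1741 + 1/4 = 1741.25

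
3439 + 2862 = 6301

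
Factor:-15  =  -3^1*5^1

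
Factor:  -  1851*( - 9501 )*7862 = 2^1*3^2* 617^1 *3167^1 * 3931^1 =138263891562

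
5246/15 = 349+ 11/15 = 349.73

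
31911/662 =31911/662=48.20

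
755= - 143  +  898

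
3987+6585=10572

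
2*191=382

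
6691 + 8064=14755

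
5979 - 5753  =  226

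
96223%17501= 8718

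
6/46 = 3/23 = 0.13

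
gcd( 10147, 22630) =73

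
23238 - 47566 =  - 24328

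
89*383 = 34087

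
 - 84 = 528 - 612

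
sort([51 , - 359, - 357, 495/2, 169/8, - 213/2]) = [  -  359,- 357,  -  213/2, 169/8,51, 495/2 ] 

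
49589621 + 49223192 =98812813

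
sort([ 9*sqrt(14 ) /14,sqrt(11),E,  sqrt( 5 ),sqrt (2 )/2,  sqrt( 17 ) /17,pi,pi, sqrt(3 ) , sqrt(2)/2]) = [ sqrt(17) /17,  sqrt(2 )/2,sqrt(2)/2,sqrt(3),sqrt( 5),9*sqrt( 14)/14,E  ,  pi,pi,sqrt(11 )] 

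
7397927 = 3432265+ 3965662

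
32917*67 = 2205439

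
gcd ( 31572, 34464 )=12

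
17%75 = 17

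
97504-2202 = 95302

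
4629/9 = 514 + 1/3  =  514.33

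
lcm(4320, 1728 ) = 8640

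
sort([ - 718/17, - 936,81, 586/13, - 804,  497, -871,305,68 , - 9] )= [ - 936, - 871,-804, - 718/17, - 9,586/13,68, 81,305,497] 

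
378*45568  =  17224704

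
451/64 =451/64 = 7.05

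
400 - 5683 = -5283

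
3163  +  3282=6445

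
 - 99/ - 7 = 14 + 1/7 = 14.14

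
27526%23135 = 4391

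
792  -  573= 219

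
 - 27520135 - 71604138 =- 99124273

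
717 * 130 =93210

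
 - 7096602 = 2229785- 9326387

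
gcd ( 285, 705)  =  15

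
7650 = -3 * (-2550)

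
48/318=8/53 = 0.15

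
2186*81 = 177066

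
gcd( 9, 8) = 1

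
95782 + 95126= 190908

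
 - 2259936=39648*( - 57 )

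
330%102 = 24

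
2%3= 2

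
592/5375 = 592/5375 = 0.11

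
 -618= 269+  - 887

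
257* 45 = 11565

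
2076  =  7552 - 5476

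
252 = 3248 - 2996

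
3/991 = 3/991 = 0.00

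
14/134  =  7/67 = 0.10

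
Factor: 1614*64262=2^2*3^1*11^1  *  23^1 * 127^1*269^1 = 103718868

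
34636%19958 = 14678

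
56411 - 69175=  - 12764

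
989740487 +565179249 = 1554919736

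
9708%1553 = 390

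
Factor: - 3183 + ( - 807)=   -  2^1  *3^1*5^1*7^1 *19^1= - 3990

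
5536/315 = 17+181/315= 17.57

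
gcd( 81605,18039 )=859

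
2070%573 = 351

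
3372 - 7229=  - 3857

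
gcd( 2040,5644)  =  68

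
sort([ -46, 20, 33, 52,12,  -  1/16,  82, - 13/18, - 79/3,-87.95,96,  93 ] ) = [ - 87.95, - 46, - 79/3, - 13/18, - 1/16,12,20,33, 52,82,93,96]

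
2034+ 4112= 6146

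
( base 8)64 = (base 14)3a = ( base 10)52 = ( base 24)24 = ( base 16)34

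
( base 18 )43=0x4b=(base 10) 75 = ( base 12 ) 63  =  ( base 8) 113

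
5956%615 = 421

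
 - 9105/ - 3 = 3035 + 0/1= 3035.00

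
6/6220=3/3110 = 0.00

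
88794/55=1614 +24/55 = 1614.44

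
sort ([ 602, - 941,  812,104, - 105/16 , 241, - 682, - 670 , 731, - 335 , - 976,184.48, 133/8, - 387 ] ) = [  -  976 ,-941, - 682, - 670, - 387  , - 335,  -  105/16, 133/8 , 104, 184.48, 241, 602, 731,812]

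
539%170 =29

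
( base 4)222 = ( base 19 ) 24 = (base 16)2A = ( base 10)42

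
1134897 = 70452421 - 69317524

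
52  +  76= 128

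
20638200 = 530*38940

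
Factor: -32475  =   - 3^1*5^2 * 433^1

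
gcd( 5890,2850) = 190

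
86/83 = 86/83 = 1.04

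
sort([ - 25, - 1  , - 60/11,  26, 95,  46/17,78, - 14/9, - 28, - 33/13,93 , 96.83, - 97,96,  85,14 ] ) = [ - 97, - 28 , - 25,-60/11,-33/13,-14/9, - 1, 46/17  ,  14, 26, 78, 85,  93,95,96, 96.83 ] 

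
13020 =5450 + 7570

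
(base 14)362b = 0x24e7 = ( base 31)9PN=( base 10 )9447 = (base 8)22347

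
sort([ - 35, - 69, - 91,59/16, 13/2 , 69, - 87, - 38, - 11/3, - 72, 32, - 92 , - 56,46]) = [ - 92,-91, - 87, - 72 , - 69, - 56, - 38,  -  35 , - 11/3 , 59/16, 13/2, 32,46, 69]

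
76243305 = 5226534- -71016771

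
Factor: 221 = 13^1*17^1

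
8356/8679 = 8356/8679 = 0.96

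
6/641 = 6/641 = 0.01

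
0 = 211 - 211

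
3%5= 3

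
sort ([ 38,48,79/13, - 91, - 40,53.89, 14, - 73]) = [ - 91, - 73, -40 , 79/13, 14,38, 48, 53.89]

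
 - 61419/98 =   -  627+ 27/98 = -  626.72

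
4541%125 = 41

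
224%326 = 224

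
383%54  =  5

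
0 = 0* 2738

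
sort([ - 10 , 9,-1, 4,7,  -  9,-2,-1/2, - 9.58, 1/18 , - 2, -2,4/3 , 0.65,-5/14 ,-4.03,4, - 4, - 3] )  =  [-10,-9.58,  -  9,  -  4.03,-4,  -  3, - 2,  -  2, -2,  -  1,-1/2,  -  5/14, 1/18, 0.65, 4/3, 4, 4 , 7, 9 ] 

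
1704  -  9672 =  - 7968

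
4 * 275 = 1100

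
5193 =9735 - 4542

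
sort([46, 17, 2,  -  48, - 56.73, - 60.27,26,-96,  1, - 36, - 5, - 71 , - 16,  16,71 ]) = [-96, - 71,-60.27, - 56.73, - 48, - 36,  -  16,-5,1, 2, 16,17, 26,46,71 ] 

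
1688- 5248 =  - 3560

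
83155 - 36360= 46795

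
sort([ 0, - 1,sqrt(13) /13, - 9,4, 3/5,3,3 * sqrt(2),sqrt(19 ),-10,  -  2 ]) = [ - 10, -9,-2, - 1,0,  sqrt( 13)/13, 3/5 , 3,4,3*sqrt(2),sqrt(19)]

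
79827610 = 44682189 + 35145421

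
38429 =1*38429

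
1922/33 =1922/33=58.24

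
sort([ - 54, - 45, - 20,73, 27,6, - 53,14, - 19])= [ - 54, - 53,  -  45, - 20, -19,  6 , 14,27,  73]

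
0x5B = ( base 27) 3a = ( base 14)67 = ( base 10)91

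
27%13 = 1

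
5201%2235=731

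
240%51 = 36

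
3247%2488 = 759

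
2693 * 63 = 169659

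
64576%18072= 10360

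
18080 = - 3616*( - 5 )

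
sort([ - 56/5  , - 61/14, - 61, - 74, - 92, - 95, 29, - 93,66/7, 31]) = [ - 95, - 93,  -  92,-74, - 61, - 56/5, - 61/14,  66/7,  29, 31]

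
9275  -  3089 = 6186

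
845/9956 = 845/9956 = 0.08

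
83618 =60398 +23220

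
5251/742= 5251/742 = 7.08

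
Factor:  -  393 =-3^1*131^1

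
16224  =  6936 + 9288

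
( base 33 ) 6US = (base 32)7c0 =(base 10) 7552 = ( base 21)H2D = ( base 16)1D80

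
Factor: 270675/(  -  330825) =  - 3^2*11^( - 1)= -  9/11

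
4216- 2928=1288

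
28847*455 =13125385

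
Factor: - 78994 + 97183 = 3^2* 43^1*47^1 = 18189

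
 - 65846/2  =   - 32923 = - 32923.00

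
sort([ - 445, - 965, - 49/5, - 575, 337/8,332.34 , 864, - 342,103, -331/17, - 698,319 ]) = [ - 965, - 698, - 575, - 445, - 342, - 331/17, - 49/5, 337/8, 103,319,332.34,864] 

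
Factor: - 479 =-479^1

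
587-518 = 69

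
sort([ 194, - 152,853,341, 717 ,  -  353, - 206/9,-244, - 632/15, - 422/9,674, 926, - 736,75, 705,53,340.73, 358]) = [ - 736 , - 353, - 244, - 152, - 422/9 , - 632/15,-206/9, 53, 75,194,340.73 , 341,358, 674,705,717, 853, 926]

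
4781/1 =4781= 4781.00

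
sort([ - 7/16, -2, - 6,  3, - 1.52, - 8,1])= [ - 8,- 6, - 2, - 1.52, - 7/16,1, 3] 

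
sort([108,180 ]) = [ 108,180] 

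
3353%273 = 77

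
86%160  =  86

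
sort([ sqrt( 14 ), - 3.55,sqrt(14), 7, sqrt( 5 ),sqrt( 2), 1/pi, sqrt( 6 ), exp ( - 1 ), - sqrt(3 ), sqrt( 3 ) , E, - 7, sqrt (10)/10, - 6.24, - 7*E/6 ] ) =[ - 7,-6.24 , - 3.55 ,-7* E/6, - sqrt( 3 ), sqrt( 10 ) /10,1/pi, exp (-1), sqrt( 2 ), sqrt(3 ), sqrt( 5 ), sqrt(6 ),E,sqrt( 14 ), sqrt(14), 7 ]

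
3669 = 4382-713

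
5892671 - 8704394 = -2811723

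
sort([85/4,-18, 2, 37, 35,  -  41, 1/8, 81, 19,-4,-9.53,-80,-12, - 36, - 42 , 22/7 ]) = [-80, - 42,-41, - 36,  -  18, - 12,-9.53, - 4, 1/8, 2,22/7, 19, 85/4, 35,37, 81 ]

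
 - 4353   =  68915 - 73268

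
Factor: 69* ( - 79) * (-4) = 2^2*3^1 * 23^1 * 79^1 = 21804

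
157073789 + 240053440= 397127229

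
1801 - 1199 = 602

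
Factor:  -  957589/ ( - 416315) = 5^( - 1 )*53^( - 1) * 277^1*1571^(- 1 )*3457^1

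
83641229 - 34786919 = 48854310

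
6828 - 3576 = 3252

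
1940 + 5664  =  7604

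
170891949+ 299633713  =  470525662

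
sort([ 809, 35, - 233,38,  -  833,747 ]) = [ - 833,-233,35,38,747, 809]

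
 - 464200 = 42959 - 507159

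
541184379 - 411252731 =129931648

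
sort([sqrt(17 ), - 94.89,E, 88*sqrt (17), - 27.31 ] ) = [ - 94.89, - 27.31,E, sqrt(17 ),88*sqrt(17)]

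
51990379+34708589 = 86698968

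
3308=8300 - 4992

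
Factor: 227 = 227^1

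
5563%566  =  469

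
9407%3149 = 3109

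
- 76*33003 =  - 2508228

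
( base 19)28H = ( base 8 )1573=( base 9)1200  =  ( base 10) 891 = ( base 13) 537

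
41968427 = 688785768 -646817341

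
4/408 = 1/102=0.01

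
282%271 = 11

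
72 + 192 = 264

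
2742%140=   82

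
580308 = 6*96718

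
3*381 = 1143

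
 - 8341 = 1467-9808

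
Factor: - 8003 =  - 53^1*151^1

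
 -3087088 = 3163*( - 976 ) 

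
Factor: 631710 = 2^1 * 3^2*5^1*7019^1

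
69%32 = 5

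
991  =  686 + 305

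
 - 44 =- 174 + 130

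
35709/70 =35709/70=510.13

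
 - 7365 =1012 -8377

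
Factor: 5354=2^1 * 2677^1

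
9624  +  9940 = 19564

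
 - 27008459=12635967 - 39644426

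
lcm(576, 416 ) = 7488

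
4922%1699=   1524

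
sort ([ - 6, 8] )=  [ - 6,8] 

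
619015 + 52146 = 671161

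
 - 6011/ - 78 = 77 + 5/78 = 77.06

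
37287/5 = 7457 + 2/5 = 7457.40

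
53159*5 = 265795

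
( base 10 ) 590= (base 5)4330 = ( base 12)412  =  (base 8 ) 1116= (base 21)172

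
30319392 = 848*35754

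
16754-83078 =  - 66324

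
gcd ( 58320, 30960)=720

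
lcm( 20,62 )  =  620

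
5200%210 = 160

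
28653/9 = 3183 + 2/3 = 3183.67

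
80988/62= 40494/31=   1306.26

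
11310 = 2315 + 8995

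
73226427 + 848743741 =921970168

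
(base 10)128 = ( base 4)2000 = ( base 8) 200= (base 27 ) 4k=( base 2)10000000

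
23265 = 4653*5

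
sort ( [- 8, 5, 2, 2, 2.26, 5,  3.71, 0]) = [ - 8, 0, 2 , 2  ,  2.26, 3.71,5, 5]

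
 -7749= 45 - 7794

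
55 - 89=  - 34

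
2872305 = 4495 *639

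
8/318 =4/159=0.03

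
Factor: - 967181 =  - 17^1 * 56893^1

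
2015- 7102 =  - 5087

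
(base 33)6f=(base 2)11010101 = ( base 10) 213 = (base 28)7H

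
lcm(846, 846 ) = 846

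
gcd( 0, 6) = 6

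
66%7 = 3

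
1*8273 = 8273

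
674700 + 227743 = 902443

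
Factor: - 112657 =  - 112657^1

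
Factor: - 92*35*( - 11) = 35420  =  2^2*5^1*7^1 * 11^1 * 23^1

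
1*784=784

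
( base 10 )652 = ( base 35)im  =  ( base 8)1214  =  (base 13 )3b2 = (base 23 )158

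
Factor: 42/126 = 1/3 = 3^ ( - 1)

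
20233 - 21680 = - 1447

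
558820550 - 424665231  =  134155319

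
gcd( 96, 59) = 1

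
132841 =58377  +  74464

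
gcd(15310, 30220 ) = 10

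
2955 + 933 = 3888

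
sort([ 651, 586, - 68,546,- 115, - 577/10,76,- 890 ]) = [ - 890,  -  115,-68,-577/10,76, 546,586,651]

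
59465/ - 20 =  - 11893/4 = -  2973.25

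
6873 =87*79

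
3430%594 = 460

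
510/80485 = 102/16097 =0.01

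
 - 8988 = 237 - 9225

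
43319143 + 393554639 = 436873782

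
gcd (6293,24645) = 31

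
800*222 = 177600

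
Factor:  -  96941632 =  - 2^6 *1514713^1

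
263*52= 13676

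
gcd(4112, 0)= 4112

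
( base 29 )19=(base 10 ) 38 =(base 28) 1A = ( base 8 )46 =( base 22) 1g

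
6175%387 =370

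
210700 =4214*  50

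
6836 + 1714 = 8550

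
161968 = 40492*4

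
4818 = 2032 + 2786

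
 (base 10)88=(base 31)2Q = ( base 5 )323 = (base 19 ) 4c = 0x58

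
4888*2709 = 13241592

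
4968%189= 54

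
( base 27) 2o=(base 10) 78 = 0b1001110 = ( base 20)3I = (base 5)303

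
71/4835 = 71/4835 = 0.01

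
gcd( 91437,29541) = 3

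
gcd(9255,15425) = 3085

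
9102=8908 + 194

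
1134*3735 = 4235490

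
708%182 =162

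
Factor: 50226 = 2^1*3^1*11^1*761^1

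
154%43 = 25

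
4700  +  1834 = 6534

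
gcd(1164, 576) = 12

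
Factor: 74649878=2^1*229^1*389^1*419^1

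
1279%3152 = 1279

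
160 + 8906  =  9066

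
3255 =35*93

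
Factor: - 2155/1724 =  - 2^( - 2 ) * 5^1 = -  5/4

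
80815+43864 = 124679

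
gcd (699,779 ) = 1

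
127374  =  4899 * 26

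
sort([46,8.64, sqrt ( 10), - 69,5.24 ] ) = [  -  69,sqrt( 10),5.24,8.64,46]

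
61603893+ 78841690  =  140445583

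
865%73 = 62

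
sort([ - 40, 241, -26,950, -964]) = [ - 964, - 40, - 26, 241, 950 ]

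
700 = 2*350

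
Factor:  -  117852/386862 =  - 2^1*23^1*151^(- 1) = - 46/151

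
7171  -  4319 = 2852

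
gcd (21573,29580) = 51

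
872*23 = 20056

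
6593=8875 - 2282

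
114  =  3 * 38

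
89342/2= 44671 = 44671.00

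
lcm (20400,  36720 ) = 183600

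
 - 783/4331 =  - 783/4331 = - 0.18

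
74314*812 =60342968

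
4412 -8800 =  - 4388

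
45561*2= 91122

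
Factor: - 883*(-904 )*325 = 2^3*5^2*13^1 * 113^1*883^1=259425400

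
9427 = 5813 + 3614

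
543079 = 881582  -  338503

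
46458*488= 22671504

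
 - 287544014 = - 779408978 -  - 491864964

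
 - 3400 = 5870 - 9270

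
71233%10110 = 463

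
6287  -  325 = 5962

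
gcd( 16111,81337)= 1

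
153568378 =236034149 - 82465771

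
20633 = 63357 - 42724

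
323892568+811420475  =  1135313043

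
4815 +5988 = 10803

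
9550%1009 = 469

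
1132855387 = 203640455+929214932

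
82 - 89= -7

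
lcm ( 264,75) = 6600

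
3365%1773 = 1592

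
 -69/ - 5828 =69/5828 = 0.01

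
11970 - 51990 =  - 40020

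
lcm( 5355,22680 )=385560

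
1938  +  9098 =11036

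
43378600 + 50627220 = 94005820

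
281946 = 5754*49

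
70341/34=70341/34 = 2068.85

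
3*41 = 123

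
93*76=7068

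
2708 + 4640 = 7348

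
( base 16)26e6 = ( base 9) 14584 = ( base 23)iim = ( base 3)111122211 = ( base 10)9958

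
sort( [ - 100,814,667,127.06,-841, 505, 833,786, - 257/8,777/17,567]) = [ - 841,- 100, - 257/8,777/17, 127.06,  505,  567 , 667,786, 814,  833] 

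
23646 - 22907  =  739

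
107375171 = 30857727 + 76517444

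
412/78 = 206/39= 5.28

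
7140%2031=1047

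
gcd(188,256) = 4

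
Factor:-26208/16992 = - 7^1*13^1*59^( -1) =-91/59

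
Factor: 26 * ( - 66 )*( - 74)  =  2^3*3^1*11^1*13^1* 37^1 = 126984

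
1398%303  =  186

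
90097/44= 90097/44=2047.66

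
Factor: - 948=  - 2^2*3^1*79^1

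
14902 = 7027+7875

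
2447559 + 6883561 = 9331120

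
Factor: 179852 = 2^2*44963^1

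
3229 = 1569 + 1660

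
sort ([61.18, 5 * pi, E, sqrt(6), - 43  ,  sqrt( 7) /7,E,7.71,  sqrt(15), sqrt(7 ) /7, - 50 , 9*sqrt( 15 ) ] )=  [ - 50,-43, sqrt(7 )/7, sqrt( 7)/7, sqrt ( 6),E,E,sqrt(15 ),7.71,  5*pi , 9 * sqrt(15),61.18 ] 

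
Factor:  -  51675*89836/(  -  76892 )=1160568825/19223 =3^1*5^2*13^1*37^1 * 47^( - 1 )*53^1*409^ (-1)  *607^1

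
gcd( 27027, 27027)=27027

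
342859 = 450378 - 107519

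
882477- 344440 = 538037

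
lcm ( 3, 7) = 21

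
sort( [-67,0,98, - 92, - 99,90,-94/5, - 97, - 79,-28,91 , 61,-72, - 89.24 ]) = [ -99,-97, - 92, - 89.24,-79, - 72,-67, - 28, - 94/5,  0,61,90, 91 , 98] 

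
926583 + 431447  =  1358030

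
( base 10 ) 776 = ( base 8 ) 1410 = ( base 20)1IG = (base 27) 11k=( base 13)479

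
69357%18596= 13569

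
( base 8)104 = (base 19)3b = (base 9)75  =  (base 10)68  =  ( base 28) 2C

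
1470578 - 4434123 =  - 2963545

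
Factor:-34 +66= 32 =2^5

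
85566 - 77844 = 7722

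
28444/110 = 14222/55 = 258.58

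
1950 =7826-5876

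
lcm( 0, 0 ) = 0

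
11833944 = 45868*258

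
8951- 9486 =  - 535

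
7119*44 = 313236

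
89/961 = 89/961 = 0.09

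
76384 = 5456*14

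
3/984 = 1/328 = 0.00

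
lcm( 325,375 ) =4875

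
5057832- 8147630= - 3089798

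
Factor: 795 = 3^1*5^1*53^1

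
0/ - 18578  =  0/1 = - 0.00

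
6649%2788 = 1073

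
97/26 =3 + 19/26= 3.73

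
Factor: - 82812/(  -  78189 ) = 412/389 = 2^2*103^1*389^( - 1 )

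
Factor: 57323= 7^1*19^1* 431^1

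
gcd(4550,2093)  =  91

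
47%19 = 9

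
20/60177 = 20/60177 = 0.00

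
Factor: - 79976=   -  2^3 * 13^1*769^1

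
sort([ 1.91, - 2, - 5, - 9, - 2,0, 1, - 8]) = [ - 9, - 8, - 5, - 2, - 2,0, 1, 1.91 ]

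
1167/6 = 194 + 1/2 = 194.50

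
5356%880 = 76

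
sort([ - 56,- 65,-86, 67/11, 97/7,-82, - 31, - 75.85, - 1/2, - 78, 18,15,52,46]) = [ - 86, - 82, - 78, - 75.85, - 65,  -  56,  -  31,  -  1/2, 67/11, 97/7, 15,18,46,52] 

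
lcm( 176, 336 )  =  3696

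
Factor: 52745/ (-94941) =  - 5/9 = -3^(  -  2)*5^1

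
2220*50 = 111000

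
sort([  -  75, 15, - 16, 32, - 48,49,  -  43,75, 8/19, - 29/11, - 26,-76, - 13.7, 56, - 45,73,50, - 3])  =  [ - 76,-75, - 48 , - 45, - 43,-26, - 16, - 13.7, -3, - 29/11 , 8/19 , 15,32,49 , 50, 56, 73,75 ] 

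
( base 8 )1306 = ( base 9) 868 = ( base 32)M6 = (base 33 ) lh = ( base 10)710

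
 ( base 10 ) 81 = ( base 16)51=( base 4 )1101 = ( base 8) 121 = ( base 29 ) 2N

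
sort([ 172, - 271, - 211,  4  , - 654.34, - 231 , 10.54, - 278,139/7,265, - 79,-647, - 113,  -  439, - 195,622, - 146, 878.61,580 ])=[-654.34, - 647, - 439, - 278,  -  271 , - 231, - 211, - 195, - 146, - 113, - 79, 4 , 10.54,139/7, 172,265,580, 622,878.61] 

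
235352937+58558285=293911222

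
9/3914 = 9/3914 = 0.00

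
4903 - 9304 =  - 4401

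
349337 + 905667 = 1255004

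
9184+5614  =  14798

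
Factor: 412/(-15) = - 2^2 *3^( - 1 )*5^( - 1)*103^1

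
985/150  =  6 + 17/30  =  6.57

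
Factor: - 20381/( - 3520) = 2^ ( - 6)*5^( - 1 )*11^ (-1 )*89^1*229^1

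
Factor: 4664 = 2^3*11^1*53^1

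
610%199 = 13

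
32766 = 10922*3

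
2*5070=10140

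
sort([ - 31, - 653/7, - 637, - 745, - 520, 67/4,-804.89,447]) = [-804.89 ,-745 ,-637, - 520, - 653/7, - 31, 67/4, 447]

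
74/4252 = 37/2126 =0.02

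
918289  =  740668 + 177621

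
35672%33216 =2456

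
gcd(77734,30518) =2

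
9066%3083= 2900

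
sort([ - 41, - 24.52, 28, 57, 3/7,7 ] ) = [-41, - 24.52, 3/7, 7 , 28, 57 ]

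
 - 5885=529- 6414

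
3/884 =3/884 = 0.00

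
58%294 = 58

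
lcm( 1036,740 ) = 5180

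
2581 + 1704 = 4285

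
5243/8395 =5243/8395 = 0.62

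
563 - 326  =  237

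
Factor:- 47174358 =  - 2^1  *3^1*7^2*11^1*29^1*503^1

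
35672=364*98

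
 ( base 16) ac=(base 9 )211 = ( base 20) 8C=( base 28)64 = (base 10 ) 172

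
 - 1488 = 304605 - 306093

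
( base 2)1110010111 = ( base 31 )TK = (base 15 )414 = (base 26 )199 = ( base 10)919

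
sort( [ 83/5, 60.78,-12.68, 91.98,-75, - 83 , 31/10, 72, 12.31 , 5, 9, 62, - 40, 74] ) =[ - 83, - 75, - 40,  -  12.68, 31/10, 5,9, 12.31, 83/5,60.78, 62, 72, 74, 91.98 ]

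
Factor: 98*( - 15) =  - 2^1*3^1*5^1*7^2 = - 1470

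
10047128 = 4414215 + 5632913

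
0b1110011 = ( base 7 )223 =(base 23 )50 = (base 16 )73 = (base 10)115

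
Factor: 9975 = 3^1*5^2*7^1*19^1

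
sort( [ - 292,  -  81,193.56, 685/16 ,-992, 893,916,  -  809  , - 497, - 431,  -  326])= [  -  992, - 809, - 497, - 431, - 326, - 292, - 81,685/16, 193.56,  893,916 ] 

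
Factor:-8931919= - 17^1*19^1*27653^1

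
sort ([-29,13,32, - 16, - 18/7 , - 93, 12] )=[ - 93,-29, - 16 , - 18/7,12, 13,32] 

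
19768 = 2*9884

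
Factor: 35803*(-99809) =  - 3573461627 = - 35803^1*99809^1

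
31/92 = 31/92 = 0.34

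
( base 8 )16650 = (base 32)7d8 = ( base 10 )7592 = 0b1110110101000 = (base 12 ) 4488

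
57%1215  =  57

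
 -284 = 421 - 705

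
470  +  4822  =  5292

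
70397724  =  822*85642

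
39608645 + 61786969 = 101395614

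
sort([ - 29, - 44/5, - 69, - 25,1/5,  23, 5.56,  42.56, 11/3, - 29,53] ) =[-69, - 29,-29, -25,-44/5,1/5, 11/3, 5.56,23,  42.56 , 53 ] 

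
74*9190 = 680060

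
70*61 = 4270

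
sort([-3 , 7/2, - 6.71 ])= [  -  6.71 ,  -  3,7/2] 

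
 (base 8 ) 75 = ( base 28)25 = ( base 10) 61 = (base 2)111101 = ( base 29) 23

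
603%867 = 603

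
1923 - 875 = 1048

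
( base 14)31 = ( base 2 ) 101011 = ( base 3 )1121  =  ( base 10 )43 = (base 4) 223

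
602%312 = 290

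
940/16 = 58 +3/4 = 58.75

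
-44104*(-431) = 19008824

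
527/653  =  527/653 = 0.81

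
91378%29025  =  4303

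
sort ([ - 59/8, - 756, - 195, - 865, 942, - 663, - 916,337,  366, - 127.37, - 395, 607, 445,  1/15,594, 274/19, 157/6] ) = [ - 916,-865, - 756, - 663, - 395,-195, - 127.37, -59/8, 1/15, 274/19, 157/6,337, 366,445,594,607,  942] 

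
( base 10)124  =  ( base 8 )174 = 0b1111100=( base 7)235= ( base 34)3M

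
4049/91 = 44 + 45/91=44.49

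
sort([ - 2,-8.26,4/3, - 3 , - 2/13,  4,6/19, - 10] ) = [  -  10, - 8.26, - 3, - 2,-2/13 , 6/19,  4/3,4 ] 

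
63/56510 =63/56510 = 0.00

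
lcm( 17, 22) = 374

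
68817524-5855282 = 62962242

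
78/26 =3 = 3.00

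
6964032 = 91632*76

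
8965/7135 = 1793/1427=1.26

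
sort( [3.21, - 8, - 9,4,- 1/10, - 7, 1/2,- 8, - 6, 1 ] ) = [ - 9, - 8, - 8, - 7, - 6 , - 1/10,  1/2,  1, 3.21,4] 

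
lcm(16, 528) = 528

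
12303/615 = 20 + 1/205 = 20.00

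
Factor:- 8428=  - 2^2*7^2*43^1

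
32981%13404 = 6173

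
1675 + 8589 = 10264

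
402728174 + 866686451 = 1269414625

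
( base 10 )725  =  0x2d5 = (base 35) KP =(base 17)28b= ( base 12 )505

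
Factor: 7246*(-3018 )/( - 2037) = 7289476/679 = 2^2*7^( - 1)*97^( - 1 )*503^1*3623^1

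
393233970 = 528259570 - 135025600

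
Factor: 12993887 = 12993887^1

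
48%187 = 48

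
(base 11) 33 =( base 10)36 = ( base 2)100100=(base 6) 100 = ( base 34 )12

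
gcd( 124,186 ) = 62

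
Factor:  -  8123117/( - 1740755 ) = 5^( - 1 )*15137^( - 1)* 353179^1 = 353179/75685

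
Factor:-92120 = -2^3*5^1*7^2 * 47^1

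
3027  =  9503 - 6476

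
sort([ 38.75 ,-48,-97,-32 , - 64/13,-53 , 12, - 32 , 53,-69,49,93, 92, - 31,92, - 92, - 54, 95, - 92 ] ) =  [ - 97 ,-92, - 92,-69, - 54,- 53, - 48, - 32,-32,-31 ,-64/13, 12,38.75,49, 53, 92 , 92, 93,  95]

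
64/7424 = 1/116 = 0.01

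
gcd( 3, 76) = 1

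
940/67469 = 940/67469  =  0.01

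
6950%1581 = 626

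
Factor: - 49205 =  - 5^1 * 13^1*757^1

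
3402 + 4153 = 7555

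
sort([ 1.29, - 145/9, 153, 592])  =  [ - 145/9, 1.29,153,592 ] 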